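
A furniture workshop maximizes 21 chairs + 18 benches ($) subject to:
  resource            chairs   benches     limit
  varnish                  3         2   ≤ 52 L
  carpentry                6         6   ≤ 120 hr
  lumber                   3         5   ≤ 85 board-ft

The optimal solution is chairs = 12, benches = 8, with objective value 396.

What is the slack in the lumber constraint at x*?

9

lumber used = 3·12 + 5·8 = 76; slack = 85 − 76 = 9.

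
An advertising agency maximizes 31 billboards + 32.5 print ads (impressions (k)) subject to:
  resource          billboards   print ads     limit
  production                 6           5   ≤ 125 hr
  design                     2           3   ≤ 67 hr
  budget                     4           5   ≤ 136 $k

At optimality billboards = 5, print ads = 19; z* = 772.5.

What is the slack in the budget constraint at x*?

21

budget used = 4·5 + 5·19 = 115; slack = 136 − 115 = 21.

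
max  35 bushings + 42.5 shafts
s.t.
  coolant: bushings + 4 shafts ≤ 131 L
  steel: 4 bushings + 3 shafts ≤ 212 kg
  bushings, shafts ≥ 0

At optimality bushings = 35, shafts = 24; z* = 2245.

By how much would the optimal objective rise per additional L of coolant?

5

Both coolant and steel are binding at x*.
Dual feasibility on the basic columns requires 1·y_coolant + 4·y_steel = 35, 4·y_coolant + 3·y_steel = 42.5.
This yields shadow prices y_coolant = 5, y_steel = 7.5.
Shadow price of coolant = 5.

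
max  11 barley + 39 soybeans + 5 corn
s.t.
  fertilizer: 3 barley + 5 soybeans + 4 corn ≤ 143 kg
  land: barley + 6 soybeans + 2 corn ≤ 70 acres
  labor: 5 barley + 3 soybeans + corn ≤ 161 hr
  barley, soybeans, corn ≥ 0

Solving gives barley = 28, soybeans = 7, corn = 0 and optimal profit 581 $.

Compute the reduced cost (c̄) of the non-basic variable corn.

-8

At the optimum: fertilizer uses 119 of 143 (slack = 24); land uses 70 of 70 (binding); labor uses 161 of 161 (binding).
Slack constraints have shadow price 0 (complementary slackness).
From A_Bᵀ y = c: 1·y_land + 5·y_labor = 11; 6·y_land + 3·y_labor = 39.
→ y_land = 6 and y_labor = 1.
Reduced cost of corn: c₃ − yᵀa₃ = 5 − (6·2 + 1·1) = 5 − 13 = -8.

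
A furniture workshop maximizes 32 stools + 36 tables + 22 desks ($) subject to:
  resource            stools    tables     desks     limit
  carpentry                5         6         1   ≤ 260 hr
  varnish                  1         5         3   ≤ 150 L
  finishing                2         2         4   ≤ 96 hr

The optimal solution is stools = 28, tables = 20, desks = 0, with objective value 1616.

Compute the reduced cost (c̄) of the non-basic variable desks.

Binding: carpentry and finishing. Non-binding: varnish (22 unused).
Slack constraints have shadow price 0 (complementary slackness).
From A_Bᵀ y = c: 5·y_carpentry + 2·y_finishing = 32; 6·y_carpentry + 2·y_finishing = 36.
This yields shadow prices y_carpentry = 4, y_finishing = 6.
Reduced cost of desks: c₃ − yᵀa₃ = 22 − (4·1 + 6·4) = 22 − 28 = -6.

-6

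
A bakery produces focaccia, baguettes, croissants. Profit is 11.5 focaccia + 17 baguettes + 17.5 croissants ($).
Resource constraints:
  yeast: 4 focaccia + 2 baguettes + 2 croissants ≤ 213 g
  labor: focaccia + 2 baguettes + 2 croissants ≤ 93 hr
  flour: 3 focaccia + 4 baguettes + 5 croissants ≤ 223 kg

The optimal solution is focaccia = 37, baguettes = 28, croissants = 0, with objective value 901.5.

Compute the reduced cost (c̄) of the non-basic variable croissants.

-2.5

At the optimum: yeast uses 204 of 213 (slack = 9); labor uses 93 of 93 (binding); flour uses 223 of 223 (binding).
By complementary slackness, y = 0 for the non-binding constraint.
The binding rows give the dual system: 1·y_labor + 3·y_flour = 11.5 and 2·y_labor + 4·y_flour = 17.
This yields shadow prices y_labor = 2.5, y_flour = 3.
Reduced cost of croissants: c₃ − yᵀa₃ = 17.5 − (2.5·2 + 3·5) = 17.5 − 20 = -2.5.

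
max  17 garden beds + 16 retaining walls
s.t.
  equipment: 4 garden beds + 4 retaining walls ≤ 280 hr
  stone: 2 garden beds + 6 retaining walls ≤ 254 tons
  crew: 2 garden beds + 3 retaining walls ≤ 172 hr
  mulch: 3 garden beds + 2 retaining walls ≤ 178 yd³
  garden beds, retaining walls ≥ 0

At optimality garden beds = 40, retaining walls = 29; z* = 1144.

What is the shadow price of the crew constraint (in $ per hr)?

At the optimum: equipment uses 276 of 280 (slack = 4); stone uses 254 of 254 (binding); crew uses 167 of 172 (slack = 5); mulch uses 178 of 178 (binding).
Since equipment, crew are not tight, their duals are 0.
Dual feasibility on the basic columns requires 2·y_stone + 3·y_mulch = 17, 6·y_stone + 2·y_mulch = 16.
Solving: y_stone = 1, y_mulch = 5.
Shadow price of crew = 0.

0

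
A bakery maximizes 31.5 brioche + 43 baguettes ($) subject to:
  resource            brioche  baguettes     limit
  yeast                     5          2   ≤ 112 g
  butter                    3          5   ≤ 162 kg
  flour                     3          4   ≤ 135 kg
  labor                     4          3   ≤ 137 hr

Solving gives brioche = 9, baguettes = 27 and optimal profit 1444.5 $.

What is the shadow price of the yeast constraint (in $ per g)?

0

At the optimum: yeast uses 99 of 112 (slack = 13); butter uses 162 of 162 (binding); flour uses 135 of 135 (binding); labor uses 117 of 137 (slack = 20).
Slack constraints have shadow price 0 (complementary slackness).
Dual feasibility on the basic columns requires 3·y_butter + 3·y_flour = 31.5, 5·y_butter + 4·y_flour = 43.
→ y_butter = 1 and y_flour = 9.5.
Shadow price of yeast = 0.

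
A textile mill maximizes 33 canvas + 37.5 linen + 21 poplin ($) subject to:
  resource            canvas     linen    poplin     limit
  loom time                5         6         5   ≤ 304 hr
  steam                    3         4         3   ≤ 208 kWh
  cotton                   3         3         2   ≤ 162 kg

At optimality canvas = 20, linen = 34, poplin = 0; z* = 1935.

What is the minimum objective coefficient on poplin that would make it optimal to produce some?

Binding: loom time and cotton. Non-binding: steam (12 unused).
Slack constraints have shadow price 0 (complementary slackness).
Dual feasibility on the basic columns requires 5·y_loom time + 3·y_cotton = 33, 6·y_loom time + 3·y_cotton = 37.5.
Solving: y_loom time = 4.5, y_cotton = 3.5.
poplin enters the basis when its profit ≥ yᵀa₃ = 4.5·5 + 3.5·2 = 29.5.

29.5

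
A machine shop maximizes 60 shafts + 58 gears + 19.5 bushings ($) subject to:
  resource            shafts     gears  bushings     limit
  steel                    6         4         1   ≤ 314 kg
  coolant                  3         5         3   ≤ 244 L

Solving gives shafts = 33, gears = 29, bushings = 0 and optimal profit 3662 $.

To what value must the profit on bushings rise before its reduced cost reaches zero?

Both steel and coolant are binding at x*.
Dual feasibility on the basic columns requires 6·y_steel + 3·y_coolant = 60, 4·y_steel + 5·y_coolant = 58.
Solving: y_steel = 7, y_coolant = 6.
bushings enters the basis when its profit ≥ yᵀa₃ = 7·1 + 6·3 = 25.

25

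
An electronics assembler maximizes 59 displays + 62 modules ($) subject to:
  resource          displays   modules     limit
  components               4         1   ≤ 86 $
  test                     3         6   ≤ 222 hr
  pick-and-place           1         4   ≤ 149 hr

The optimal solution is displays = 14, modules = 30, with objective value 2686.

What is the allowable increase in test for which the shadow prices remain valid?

21

Binding constraints: components, test. The basis is B = [[4,1],[3,6]] with det 21.
Per unit increase in test, x* moves by d = (-0.0476, 0.1905).
The basis stays optimal until pick-and-place becomes binding; allowable increase = 21 hr.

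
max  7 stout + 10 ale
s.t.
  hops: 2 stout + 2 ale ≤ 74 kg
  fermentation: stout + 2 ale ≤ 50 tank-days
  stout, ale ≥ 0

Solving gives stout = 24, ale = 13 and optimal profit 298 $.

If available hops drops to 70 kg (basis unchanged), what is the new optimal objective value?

290

Both hops and fermentation are binding at x*.
From A_Bᵀ y = c: 2·y_hops + 1·y_fermentation = 7; 2·y_hops + 2·y_fermentation = 10.
→ y_hops = 2 and y_fermentation = 3.
Δz = y_hops·Δb = 2 × (-4) = -8, so new z* = 298 − 8 = 290.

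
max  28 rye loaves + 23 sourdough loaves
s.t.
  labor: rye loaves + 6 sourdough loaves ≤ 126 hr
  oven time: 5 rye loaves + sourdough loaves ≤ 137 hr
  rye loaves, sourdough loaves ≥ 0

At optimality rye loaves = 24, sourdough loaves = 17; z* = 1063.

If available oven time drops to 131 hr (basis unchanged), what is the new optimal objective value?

At the optimum: labor uses 126 of 126 (binding); oven time uses 137 of 137 (binding).
The binding rows give the dual system: 1·y_labor + 5·y_oven time = 28 and 6·y_labor + 1·y_oven time = 23.
Solving: y_labor = 3, y_oven time = 5.
Δz = y_oven time·Δb = 5 × (-6) = -30, so new z* = 1063 − 30 = 1033.

1033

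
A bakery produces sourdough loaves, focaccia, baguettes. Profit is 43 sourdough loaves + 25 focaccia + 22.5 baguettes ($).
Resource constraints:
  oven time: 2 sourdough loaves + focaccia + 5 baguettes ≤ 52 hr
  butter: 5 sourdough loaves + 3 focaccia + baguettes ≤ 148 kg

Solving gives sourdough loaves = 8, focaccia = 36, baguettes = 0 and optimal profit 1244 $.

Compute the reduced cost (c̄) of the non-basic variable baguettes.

-4.5

At the optimum: oven time uses 52 of 52 (binding); butter uses 148 of 148 (binding).
The binding rows give the dual system: 2·y_oven time + 5·y_butter = 43 and 1·y_oven time + 3·y_butter = 25.
→ y_oven time = 4 and y_butter = 7.
Reduced cost of baguettes: c₃ − yᵀa₃ = 22.5 − (4·5 + 7·1) = 22.5 − 27 = -4.5.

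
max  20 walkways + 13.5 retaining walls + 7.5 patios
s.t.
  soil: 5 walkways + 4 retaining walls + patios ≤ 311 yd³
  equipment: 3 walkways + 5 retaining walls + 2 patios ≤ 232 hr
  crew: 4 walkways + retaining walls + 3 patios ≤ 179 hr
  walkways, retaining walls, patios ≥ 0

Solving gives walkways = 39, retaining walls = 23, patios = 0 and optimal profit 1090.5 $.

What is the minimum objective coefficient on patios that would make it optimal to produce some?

Binding: equipment and crew. Non-binding: soil (24 unused).
Since soil is not tight, its dual is 0.
From A_Bᵀ y = c: 3·y_equipment + 4·y_crew = 20; 5·y_equipment + 1·y_crew = 13.5.
This yields shadow prices y_equipment = 2, y_crew = 3.5.
patios enters the basis when its profit ≥ yᵀa₃ = 2·2 + 3.5·3 = 14.5.

14.5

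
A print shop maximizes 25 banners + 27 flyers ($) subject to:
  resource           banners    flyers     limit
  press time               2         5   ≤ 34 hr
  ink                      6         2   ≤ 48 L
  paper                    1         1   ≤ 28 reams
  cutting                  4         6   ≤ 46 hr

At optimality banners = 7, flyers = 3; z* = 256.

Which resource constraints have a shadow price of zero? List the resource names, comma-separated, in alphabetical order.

press time: 29/34 (slack 5)
ink: 48/48 (binding)
paper: 10/28 (slack 18)
cutting: 46/46 (binding)
By complementary slackness, a constraint with positive slack has shadow price 0 → paper, press time.

paper, press time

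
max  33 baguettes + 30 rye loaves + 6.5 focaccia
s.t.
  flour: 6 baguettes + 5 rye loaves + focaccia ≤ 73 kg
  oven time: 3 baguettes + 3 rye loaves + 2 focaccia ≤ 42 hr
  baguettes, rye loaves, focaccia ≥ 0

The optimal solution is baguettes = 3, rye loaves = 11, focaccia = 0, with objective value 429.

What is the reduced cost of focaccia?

-6.5

Check each constraint at x*: flour 73/73 (tight); oven time 42/42 (tight).
Dual feasibility on the basic columns requires 6·y_flour + 3·y_oven time = 33, 5·y_flour + 3·y_oven time = 30.
Solving: y_flour = 3, y_oven time = 5.
Reduced cost of focaccia: c₃ − yᵀa₃ = 6.5 − (3·1 + 5·2) = 6.5 − 13 = -6.5.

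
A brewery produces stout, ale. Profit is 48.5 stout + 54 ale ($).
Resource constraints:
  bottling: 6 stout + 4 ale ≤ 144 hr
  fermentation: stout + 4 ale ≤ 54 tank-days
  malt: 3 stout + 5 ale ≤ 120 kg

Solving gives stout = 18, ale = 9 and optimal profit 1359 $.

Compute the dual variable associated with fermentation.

Binding: bottling and fermentation. Non-binding: malt (21 unused).
By complementary slackness, y = 0 for the non-binding constraint.
From A_Bᵀ y = c: 6·y_bottling + 1·y_fermentation = 48.5; 4·y_bottling + 4·y_fermentation = 54.
This yields shadow prices y_bottling = 7, y_fermentation = 6.5.
Shadow price of fermentation = 6.5.

6.5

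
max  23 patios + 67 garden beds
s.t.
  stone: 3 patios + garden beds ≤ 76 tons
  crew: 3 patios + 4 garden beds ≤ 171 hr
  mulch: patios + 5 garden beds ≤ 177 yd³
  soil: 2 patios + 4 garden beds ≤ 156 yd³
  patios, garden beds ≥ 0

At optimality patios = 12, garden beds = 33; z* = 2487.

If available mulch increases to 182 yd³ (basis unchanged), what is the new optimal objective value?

Check each constraint at x*: stone 69/76 (slack 7); crew 168/171 (slack 3); mulch 177/177 (tight); soil 156/156 (tight).
By complementary slackness, y = 0 for the non-binding constraints.
The binding rows give the dual system: 1·y_mulch + 2·y_soil = 23 and 5·y_mulch + 4·y_soil = 67.
→ y_mulch = 7 and y_soil = 8.
Δz = y_mulch·Δb = 7 × (5) = 35, so new z* = 2487 + 35 = 2522.

2522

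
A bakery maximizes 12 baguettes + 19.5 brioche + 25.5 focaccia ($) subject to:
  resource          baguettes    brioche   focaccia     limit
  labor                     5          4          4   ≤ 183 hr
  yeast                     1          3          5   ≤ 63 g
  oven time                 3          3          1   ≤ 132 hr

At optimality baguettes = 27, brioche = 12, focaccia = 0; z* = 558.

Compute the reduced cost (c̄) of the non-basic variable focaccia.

-3

At the optimum: labor uses 183 of 183 (binding); yeast uses 63 of 63 (binding); oven time uses 117 of 132 (slack = 15).
Since oven time is not tight, its dual is 0.
Dual feasibility on the basic columns requires 5·y_labor + 1·y_yeast = 12, 4·y_labor + 3·y_yeast = 19.5.
This yields shadow prices y_labor = 1.5, y_yeast = 4.5.
Reduced cost of focaccia: c₃ − yᵀa₃ = 25.5 − (1.5·4 + 4.5·5) = 25.5 − 28.5 = -3.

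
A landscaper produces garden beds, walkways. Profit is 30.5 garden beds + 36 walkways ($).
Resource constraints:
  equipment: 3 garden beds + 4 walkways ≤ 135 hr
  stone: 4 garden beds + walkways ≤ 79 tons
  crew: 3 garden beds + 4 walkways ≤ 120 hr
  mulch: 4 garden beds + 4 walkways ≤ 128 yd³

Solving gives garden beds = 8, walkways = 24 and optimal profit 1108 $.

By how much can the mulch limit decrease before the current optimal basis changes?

8

Binding constraints: crew, mulch. The basis is B = [[3,4],[4,4]] with det -4.
Per unit decrease in mulch, x* moves by d = (-1, 0.75).
The basis stays optimal until garden beds reaches 0; allowable decrease = 8 yd³.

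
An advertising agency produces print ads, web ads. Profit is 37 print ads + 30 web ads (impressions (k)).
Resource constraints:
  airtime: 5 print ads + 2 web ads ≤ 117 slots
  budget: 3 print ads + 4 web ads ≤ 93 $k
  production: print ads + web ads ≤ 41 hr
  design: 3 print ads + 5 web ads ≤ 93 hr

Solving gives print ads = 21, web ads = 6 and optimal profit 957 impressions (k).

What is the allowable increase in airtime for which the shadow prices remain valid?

Binding constraints: airtime, design. The basis is B = [[5,2],[3,5]] with det 19.
Per unit increase in airtime, x* moves by d = (0.2632, -0.1579).
The basis stays optimal until web ads reaches 0; allowable increase = 38 slots.

38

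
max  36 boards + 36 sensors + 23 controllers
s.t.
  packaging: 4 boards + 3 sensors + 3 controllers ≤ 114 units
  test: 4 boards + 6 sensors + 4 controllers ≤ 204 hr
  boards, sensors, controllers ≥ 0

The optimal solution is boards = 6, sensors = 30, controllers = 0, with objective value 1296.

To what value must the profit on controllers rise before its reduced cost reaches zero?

30

Check each constraint at x*: packaging 114/114 (tight); test 204/204 (tight).
From A_Bᵀ y = c: 4·y_packaging + 4·y_test = 36; 3·y_packaging + 6·y_test = 36.
Solving: y_packaging = 6, y_test = 3.
controllers enters the basis when its profit ≥ yᵀa₃ = 6·3 + 3·4 = 30.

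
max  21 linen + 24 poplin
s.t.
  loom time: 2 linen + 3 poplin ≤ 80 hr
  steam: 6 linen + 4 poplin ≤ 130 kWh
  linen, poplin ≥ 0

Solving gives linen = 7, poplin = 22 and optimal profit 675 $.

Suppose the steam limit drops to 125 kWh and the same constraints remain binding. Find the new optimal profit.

At the optimum: loom time uses 80 of 80 (binding); steam uses 130 of 130 (binding).
Dual feasibility on the basic columns requires 2·y_loom time + 6·y_steam = 21, 3·y_loom time + 4·y_steam = 24.
Solving: y_loom time = 6, y_steam = 1.5.
Δz = y_steam·Δb = 1.5 × (-5) = -7.5, so new z* = 675 − 7.5 = 667.5.

667.5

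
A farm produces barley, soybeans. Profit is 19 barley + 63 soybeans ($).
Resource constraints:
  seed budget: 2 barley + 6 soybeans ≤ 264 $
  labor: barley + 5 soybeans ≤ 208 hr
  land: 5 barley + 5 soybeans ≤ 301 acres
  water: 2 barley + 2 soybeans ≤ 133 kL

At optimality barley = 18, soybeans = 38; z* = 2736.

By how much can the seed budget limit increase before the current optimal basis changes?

Binding constraints: seed budget, labor. The basis is B = [[2,6],[1,5]] with det 4.
Per unit increase in seed budget, x* moves by d = (1.25, -0.25).
The basis stays optimal until land becomes binding; allowable increase = 4.2 $.

4.2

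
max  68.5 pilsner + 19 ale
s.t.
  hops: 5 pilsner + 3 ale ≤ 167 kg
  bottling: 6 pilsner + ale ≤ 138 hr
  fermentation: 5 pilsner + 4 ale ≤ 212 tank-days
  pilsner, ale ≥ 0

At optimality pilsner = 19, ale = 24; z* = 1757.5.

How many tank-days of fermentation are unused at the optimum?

21

fermentation used = 5·19 + 4·24 = 191; slack = 212 − 191 = 21.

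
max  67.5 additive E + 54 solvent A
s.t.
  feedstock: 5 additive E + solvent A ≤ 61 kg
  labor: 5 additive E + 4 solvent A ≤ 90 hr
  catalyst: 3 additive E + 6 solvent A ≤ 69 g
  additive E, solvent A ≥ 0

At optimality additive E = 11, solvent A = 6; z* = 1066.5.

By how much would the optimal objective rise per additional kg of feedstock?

9

Binding: feedstock and catalyst. Non-binding: labor (11 unused).
Since labor is not tight, its dual is 0.
Dual feasibility on the basic columns requires 5·y_feedstock + 3·y_catalyst = 67.5, 1·y_feedstock + 6·y_catalyst = 54.
→ y_feedstock = 9 and y_catalyst = 7.5.
Shadow price of feedstock = 9.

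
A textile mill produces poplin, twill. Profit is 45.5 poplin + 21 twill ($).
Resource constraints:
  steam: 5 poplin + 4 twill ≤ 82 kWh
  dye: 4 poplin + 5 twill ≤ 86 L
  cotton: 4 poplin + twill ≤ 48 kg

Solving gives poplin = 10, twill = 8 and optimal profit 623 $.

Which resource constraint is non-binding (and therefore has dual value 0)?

dye

steam: 82/82 (binding)
dye: 80/86 (slack 6)
cotton: 48/48 (binding)
By complementary slackness, a constraint with positive slack has shadow price 0 → dye.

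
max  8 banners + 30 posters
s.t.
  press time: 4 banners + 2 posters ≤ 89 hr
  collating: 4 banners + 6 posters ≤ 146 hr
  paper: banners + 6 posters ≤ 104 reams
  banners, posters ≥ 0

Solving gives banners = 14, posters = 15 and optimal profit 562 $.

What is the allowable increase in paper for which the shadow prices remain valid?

Binding constraints: collating, paper. The basis is B = [[4,6],[1,6]] with det 18.
Per unit increase in paper, x* moves by d = (-0.3333, 0.2222).
The basis stays optimal until banners reaches 0; allowable increase = 42 reams.

42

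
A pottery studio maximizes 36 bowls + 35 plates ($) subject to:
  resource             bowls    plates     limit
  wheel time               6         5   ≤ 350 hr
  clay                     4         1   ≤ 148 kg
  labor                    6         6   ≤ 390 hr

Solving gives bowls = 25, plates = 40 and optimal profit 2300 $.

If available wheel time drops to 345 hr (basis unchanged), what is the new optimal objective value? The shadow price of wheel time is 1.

2295

Δb = -5, so new z* = 2300 + (1)·(-5) = 2300 − 5 = 2295.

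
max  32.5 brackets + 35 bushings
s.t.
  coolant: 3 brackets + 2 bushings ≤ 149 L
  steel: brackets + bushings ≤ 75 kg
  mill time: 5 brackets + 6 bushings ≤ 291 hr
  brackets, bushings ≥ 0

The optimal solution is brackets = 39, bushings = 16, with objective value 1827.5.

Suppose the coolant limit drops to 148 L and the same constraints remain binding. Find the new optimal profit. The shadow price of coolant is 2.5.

1825

Δb = -1, so new z* = 1827.5 + (2.5)·(-1) = 1827.5 − 2.5 = 1825.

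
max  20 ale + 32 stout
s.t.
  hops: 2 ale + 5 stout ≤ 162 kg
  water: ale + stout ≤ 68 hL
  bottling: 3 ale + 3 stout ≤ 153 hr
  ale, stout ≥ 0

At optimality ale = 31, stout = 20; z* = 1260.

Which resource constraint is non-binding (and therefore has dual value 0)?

hops: 162/162 (binding)
water: 51/68 (slack 17)
bottling: 153/153 (binding)
By complementary slackness, a constraint with positive slack has shadow price 0 → water.

water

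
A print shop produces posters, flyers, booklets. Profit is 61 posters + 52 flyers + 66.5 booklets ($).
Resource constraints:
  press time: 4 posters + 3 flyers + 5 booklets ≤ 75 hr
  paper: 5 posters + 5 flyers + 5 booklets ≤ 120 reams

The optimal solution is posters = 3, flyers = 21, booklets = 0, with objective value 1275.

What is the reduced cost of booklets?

-3.5

Both press time and paper are binding at x*.
From A_Bᵀ y = c: 4·y_press time + 5·y_paper = 61; 3·y_press time + 5·y_paper = 52.
Solving: y_press time = 9, y_paper = 5.
Reduced cost of booklets: c₃ − yᵀa₃ = 66.5 − (9·5 + 5·5) = 66.5 − 70 = -3.5.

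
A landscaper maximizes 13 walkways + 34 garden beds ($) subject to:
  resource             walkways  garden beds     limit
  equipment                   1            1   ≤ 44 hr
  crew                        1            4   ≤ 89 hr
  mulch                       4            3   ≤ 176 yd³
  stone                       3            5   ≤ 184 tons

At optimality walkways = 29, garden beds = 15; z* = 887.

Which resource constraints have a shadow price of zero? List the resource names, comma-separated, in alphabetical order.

equipment: 44/44 (binding)
crew: 89/89 (binding)
mulch: 161/176 (slack 15)
stone: 162/184 (slack 22)
By complementary slackness, a constraint with positive slack has shadow price 0 → mulch, stone.

mulch, stone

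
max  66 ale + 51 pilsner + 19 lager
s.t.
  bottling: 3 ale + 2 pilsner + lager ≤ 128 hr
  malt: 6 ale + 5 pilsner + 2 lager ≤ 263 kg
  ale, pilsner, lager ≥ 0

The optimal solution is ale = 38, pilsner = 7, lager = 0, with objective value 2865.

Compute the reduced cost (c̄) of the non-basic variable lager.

-3

Check each constraint at x*: bottling 128/128 (tight); malt 263/263 (tight).
The binding rows give the dual system: 3·y_bottling + 6·y_malt = 66 and 2·y_bottling + 5·y_malt = 51.
→ y_bottling = 8 and y_malt = 7.
Reduced cost of lager: c₃ − yᵀa₃ = 19 − (8·1 + 7·2) = 19 − 22 = -3.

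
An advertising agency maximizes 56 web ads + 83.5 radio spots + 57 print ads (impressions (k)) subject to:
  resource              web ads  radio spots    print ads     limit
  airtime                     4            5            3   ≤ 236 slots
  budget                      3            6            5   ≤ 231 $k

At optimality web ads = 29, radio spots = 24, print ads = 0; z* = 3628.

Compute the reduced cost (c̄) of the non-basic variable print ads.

Check each constraint at x*: airtime 236/236 (tight); budget 231/231 (tight).
The binding rows give the dual system: 4·y_airtime + 3·y_budget = 56 and 5·y_airtime + 6·y_budget = 83.5.
This yields shadow prices y_airtime = 9.5, y_budget = 6.
Reduced cost of print ads: c₃ − yᵀa₃ = 57 − (9.5·3 + 6·5) = 57 − 58.5 = -1.5.

-1.5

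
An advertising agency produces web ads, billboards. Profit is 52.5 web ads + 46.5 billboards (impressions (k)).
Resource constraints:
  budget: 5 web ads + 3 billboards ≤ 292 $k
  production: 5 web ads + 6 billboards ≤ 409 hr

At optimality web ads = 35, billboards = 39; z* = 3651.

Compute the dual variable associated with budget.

5.5

Both budget and production are binding at x*.
The binding rows give the dual system: 5·y_budget + 5·y_production = 52.5 and 3·y_budget + 6·y_production = 46.5.
This yields shadow prices y_budget = 5.5, y_production = 5.
Shadow price of budget = 5.5.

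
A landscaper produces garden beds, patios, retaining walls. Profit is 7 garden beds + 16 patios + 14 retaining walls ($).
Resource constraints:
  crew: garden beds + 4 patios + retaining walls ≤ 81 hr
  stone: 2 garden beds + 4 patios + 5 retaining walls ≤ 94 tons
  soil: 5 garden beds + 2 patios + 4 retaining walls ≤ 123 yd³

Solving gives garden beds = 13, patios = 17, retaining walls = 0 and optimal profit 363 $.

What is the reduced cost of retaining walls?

Binding: crew and stone. Non-binding: soil (24 unused).
Since soil is not tight, its dual is 0.
From A_Bᵀ y = c: 1·y_crew + 2·y_stone = 7; 4·y_crew + 4·y_stone = 16.
Solving: y_crew = 1, y_stone = 3.
Reduced cost of retaining walls: c₃ − yᵀa₃ = 14 − (1·1 + 3·5) = 14 − 16 = -2.

-2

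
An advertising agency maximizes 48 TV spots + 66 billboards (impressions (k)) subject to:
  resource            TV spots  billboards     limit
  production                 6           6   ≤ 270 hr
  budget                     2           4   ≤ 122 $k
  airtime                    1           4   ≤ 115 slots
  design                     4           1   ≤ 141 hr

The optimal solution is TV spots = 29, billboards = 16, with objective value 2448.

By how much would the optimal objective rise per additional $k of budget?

Check each constraint at x*: production 270/270 (tight); budget 122/122 (tight); airtime 93/115 (slack 22); design 132/141 (slack 9).
Since airtime, design are not tight, their duals are 0.
The binding rows give the dual system: 6·y_production + 2·y_budget = 48 and 6·y_production + 4·y_budget = 66.
This yields shadow prices y_production = 5, y_budget = 9.
Shadow price of budget = 9.

9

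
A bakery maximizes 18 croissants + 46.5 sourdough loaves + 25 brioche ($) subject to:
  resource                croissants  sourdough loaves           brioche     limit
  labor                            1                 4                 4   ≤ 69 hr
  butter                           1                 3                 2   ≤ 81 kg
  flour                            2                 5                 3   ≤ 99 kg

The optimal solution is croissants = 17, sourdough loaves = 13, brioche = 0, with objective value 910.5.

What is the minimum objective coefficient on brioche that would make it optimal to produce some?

At the optimum: labor uses 69 of 69 (binding); butter uses 56 of 81 (slack = 25); flour uses 99 of 99 (binding).
Since butter is not tight, its dual is 0.
Dual feasibility on the basic columns requires 1·y_labor + 2·y_flour = 18, 4·y_labor + 5·y_flour = 46.5.
→ y_labor = 1 and y_flour = 8.5.
brioche enters the basis when its profit ≥ yᵀa₃ = 1·4 + 8.5·3 = 29.5.

29.5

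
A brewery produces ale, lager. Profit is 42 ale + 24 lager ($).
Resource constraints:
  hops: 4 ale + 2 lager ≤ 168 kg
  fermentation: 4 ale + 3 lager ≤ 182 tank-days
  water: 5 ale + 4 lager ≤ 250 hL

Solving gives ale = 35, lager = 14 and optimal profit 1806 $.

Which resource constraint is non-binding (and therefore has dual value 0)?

water

hops: 168/168 (binding)
fermentation: 182/182 (binding)
water: 231/250 (slack 19)
By complementary slackness, a constraint with positive slack has shadow price 0 → water.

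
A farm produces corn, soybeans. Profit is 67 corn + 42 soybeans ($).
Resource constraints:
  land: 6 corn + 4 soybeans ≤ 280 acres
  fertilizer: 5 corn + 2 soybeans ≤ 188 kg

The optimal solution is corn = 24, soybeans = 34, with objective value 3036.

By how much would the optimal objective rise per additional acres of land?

Both land and fertilizer are binding at x*.
Dual feasibility on the basic columns requires 6·y_land + 5·y_fertilizer = 67, 4·y_land + 2·y_fertilizer = 42.
This yields shadow prices y_land = 9.5, y_fertilizer = 2.
Shadow price of land = 9.5.

9.5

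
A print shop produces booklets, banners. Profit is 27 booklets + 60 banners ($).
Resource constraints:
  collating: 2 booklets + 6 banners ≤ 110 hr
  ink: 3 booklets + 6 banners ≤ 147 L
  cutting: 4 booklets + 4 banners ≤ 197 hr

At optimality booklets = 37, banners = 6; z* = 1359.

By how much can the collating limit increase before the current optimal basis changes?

Binding constraints: collating, ink. The basis is B = [[2,6],[3,6]] with det -6.
Per unit increase in collating, x* moves by d = (-1, 0.5).
The basis stays optimal until booklets reaches 0; allowable increase = 37 hr.

37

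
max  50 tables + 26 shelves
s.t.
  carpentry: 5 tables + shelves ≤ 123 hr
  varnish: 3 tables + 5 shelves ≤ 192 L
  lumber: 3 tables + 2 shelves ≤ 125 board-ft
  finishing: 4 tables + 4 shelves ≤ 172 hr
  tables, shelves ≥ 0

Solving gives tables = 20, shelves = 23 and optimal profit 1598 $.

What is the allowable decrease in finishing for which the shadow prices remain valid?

73.6

Binding constraints: carpentry, finishing. The basis is B = [[5,1],[4,4]] with det 16.
Per unit decrease in finishing, x* moves by d = (0.0625, -0.3125).
The basis stays optimal until shelves reaches 0; allowable decrease = 73.6 hr.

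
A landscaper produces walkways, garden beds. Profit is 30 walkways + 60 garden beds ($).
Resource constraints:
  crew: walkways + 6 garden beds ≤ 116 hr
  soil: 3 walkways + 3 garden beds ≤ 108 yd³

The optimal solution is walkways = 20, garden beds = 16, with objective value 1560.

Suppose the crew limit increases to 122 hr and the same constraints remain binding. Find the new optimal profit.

1596

Check each constraint at x*: crew 116/116 (tight); soil 108/108 (tight).
Dual feasibility on the basic columns requires 1·y_crew + 3·y_soil = 30, 6·y_crew + 3·y_soil = 60.
This yields shadow prices y_crew = 6, y_soil = 8.
Δz = y_crew·Δb = 6 × (6) = 36, so new z* = 1560 + 36 = 1596.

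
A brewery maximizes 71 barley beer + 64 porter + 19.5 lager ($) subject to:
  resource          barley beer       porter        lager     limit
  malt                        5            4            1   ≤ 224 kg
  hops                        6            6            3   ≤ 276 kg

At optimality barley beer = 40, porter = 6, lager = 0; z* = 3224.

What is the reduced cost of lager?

Both malt and hops are binding at x*.
The binding rows give the dual system: 5·y_malt + 6·y_hops = 71 and 4·y_malt + 6·y_hops = 64.
This yields shadow prices y_malt = 7, y_hops = 6.
Reduced cost of lager: c₃ − yᵀa₃ = 19.5 − (7·1 + 6·3) = 19.5 − 25 = -5.5.

-5.5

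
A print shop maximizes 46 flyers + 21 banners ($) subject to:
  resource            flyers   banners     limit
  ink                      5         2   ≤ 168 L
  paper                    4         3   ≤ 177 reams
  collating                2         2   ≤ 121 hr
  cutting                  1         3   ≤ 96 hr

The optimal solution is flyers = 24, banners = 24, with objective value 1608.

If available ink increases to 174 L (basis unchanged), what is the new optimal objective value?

Binding: ink and cutting. Non-binding: paper (9 unused), collating (25 unused).
Since paper, collating are not tight, their duals are 0.
The binding rows give the dual system: 5·y_ink + 1·y_cutting = 46 and 2·y_ink + 3·y_cutting = 21.
Solving: y_ink = 9, y_cutting = 1.
Δz = y_ink·Δb = 9 × (6) = 54, so new z* = 1608 + 54 = 1662.

1662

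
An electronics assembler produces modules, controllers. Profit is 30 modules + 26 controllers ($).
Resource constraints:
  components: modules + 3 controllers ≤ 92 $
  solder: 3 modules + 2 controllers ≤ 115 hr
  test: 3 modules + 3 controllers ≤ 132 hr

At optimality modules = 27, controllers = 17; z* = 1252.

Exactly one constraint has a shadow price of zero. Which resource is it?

components: 78/92 (slack 14)
solder: 115/115 (binding)
test: 132/132 (binding)
By complementary slackness, a constraint with positive slack has shadow price 0 → components.

components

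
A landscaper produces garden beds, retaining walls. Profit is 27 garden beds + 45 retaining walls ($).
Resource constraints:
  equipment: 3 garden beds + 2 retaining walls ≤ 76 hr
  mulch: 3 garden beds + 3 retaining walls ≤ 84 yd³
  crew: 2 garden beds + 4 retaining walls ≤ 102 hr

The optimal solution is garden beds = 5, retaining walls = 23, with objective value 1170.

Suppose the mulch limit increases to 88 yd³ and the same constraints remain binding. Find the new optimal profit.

1182

Check each constraint at x*: equipment 61/76 (slack 15); mulch 84/84 (tight); crew 102/102 (tight).
Since equipment is not tight, its dual is 0.
Dual feasibility on the basic columns requires 3·y_mulch + 2·y_crew = 27, 3·y_mulch + 4·y_crew = 45.
→ y_mulch = 3 and y_crew = 9.
Δz = y_mulch·Δb = 3 × (4) = 12, so new z* = 1170 + 12 = 1182.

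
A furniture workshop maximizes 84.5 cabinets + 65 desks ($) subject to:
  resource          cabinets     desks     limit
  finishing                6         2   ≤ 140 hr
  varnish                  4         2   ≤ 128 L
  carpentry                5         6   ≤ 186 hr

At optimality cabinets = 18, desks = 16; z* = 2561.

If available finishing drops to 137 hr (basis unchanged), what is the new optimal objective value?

Check each constraint at x*: finishing 140/140 (tight); varnish 104/128 (slack 24); carpentry 186/186 (tight).
Slack constraints have shadow price 0 (complementary slackness).
From A_Bᵀ y = c: 6·y_finishing + 5·y_carpentry = 84.5; 2·y_finishing + 6·y_carpentry = 65.
Solving: y_finishing = 7, y_carpentry = 8.5.
Δz = y_finishing·Δb = 7 × (-3) = -21, so new z* = 2561 − 21 = 2540.

2540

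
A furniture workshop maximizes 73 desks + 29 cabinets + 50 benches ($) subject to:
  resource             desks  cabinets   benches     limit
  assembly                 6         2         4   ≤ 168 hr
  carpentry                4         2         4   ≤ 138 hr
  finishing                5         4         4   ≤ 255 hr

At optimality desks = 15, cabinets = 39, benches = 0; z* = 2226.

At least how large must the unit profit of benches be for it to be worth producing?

Check each constraint at x*: assembly 168/168 (tight); carpentry 138/138 (tight); finishing 231/255 (slack 24).
Slack constraints have shadow price 0 (complementary slackness).
From A_Bᵀ y = c: 6·y_assembly + 4·y_carpentry = 73; 2·y_assembly + 2·y_carpentry = 29.
→ y_assembly = 7.5 and y_carpentry = 7.
benches enters the basis when its profit ≥ yᵀa₃ = 7.5·4 + 7·4 = 58.

58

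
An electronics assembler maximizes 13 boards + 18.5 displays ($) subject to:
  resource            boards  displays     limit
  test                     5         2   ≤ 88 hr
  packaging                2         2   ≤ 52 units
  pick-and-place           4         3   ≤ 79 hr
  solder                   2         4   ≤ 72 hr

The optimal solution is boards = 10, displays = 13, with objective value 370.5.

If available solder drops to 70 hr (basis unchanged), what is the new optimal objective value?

363.5

Check each constraint at x*: test 76/88 (slack 12); packaging 46/52 (slack 6); pick-and-place 79/79 (tight); solder 72/72 (tight).
By complementary slackness, y = 0 for the non-binding constraints.
The binding rows give the dual system: 4·y_pick-and-place + 2·y_solder = 13 and 3·y_pick-and-place + 4·y_solder = 18.5.
This yields shadow prices y_pick-and-place = 1.5, y_solder = 3.5.
Δz = y_solder·Δb = 3.5 × (-2) = -7, so new z* = 370.5 − 7 = 363.5.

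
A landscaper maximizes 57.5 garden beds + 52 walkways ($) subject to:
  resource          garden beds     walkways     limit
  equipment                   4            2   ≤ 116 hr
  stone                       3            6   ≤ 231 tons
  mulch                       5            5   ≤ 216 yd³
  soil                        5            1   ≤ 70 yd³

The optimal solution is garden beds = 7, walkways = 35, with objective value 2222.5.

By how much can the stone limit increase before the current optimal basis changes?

Binding constraints: stone, soil. The basis is B = [[3,6],[5,1]] with det -27.
Per unit increase in stone, x* moves by d = (-0.037, 0.1852).
The basis stays optimal until mulch becomes binding; allowable increase = 8.1 tons.

8.1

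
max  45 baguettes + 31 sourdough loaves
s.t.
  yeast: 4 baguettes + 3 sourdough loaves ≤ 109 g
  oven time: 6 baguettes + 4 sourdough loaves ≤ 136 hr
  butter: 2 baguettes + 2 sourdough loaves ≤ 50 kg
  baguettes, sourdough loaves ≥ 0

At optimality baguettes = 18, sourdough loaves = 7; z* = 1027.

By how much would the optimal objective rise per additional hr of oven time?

Check each constraint at x*: yeast 93/109 (slack 16); oven time 136/136 (tight); butter 50/50 (tight).
Slack constraints have shadow price 0 (complementary slackness).
Dual feasibility on the basic columns requires 6·y_oven time + 2·y_butter = 45, 4·y_oven time + 2·y_butter = 31.
→ y_oven time = 7 and y_butter = 1.5.
Shadow price of oven time = 7.

7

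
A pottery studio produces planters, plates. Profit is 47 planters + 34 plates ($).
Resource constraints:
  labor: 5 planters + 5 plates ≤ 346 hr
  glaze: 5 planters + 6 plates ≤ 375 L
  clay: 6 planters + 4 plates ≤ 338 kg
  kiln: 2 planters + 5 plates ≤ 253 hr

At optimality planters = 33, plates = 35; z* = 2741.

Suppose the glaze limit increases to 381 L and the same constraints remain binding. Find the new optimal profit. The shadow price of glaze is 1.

2747

Δb = 6, so new z* = 2741 + (1)·(6) = 2741 + 6 = 2747.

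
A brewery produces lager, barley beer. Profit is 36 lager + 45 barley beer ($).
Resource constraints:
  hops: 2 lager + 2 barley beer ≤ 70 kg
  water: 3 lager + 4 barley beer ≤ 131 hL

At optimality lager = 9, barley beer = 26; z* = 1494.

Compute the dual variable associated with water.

Both hops and water are binding at x*.
From A_Bᵀ y = c: 2·y_hops + 3·y_water = 36; 2·y_hops + 4·y_water = 45.
→ y_hops = 4.5 and y_water = 9.
Shadow price of water = 9.

9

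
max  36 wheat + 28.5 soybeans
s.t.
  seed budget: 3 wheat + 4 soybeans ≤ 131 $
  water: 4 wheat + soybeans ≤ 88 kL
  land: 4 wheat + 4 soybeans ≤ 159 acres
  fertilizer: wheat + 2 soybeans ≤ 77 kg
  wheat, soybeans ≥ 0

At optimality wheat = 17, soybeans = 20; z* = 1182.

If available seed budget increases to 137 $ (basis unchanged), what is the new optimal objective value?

1218

At the optimum: seed budget uses 131 of 131 (binding); water uses 88 of 88 (binding); land uses 148 of 159 (slack = 11); fertilizer uses 57 of 77 (slack = 20).
Since land, fertilizer are not tight, their duals are 0.
From A_Bᵀ y = c: 3·y_seed budget + 4·y_water = 36; 4·y_seed budget + 1·y_water = 28.5.
→ y_seed budget = 6 and y_water = 4.5.
Δz = y_seed budget·Δb = 6 × (6) = 36, so new z* = 1182 + 36 = 1218.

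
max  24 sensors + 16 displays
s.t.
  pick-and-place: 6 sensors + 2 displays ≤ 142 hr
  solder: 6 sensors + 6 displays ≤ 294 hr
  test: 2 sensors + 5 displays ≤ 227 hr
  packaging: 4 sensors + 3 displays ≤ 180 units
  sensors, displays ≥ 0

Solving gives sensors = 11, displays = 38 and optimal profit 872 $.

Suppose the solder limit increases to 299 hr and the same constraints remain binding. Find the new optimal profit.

Binding: pick-and-place and solder. Non-binding: test (15 unused), packaging (22 unused).
Slack constraints have shadow price 0 (complementary slackness).
From A_Bᵀ y = c: 6·y_pick-and-place + 6·y_solder = 24; 2·y_pick-and-place + 6·y_solder = 16.
This yields shadow prices y_pick-and-place = 2, y_solder = 2.
Δz = y_solder·Δb = 2 × (5) = 10, so new z* = 872 + 10 = 882.

882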